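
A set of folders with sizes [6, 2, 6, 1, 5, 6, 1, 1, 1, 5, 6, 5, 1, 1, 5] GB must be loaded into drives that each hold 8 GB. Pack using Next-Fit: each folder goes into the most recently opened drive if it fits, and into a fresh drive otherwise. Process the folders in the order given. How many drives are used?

Put 6 GB in drive 1; 2 GB remain.
Put 2 GB in drive 1; 0 GB remain.
Put 6 GB in drive 2; 2 GB remain.
Put 1 GB in drive 2; 1 GB remain.
Put 5 GB in drive 3; 3 GB remain.
Put 6 GB in drive 4; 2 GB remain.
Put 1 GB in drive 4; 1 GB remain.
Put 1 GB in drive 4; 0 GB remain.
Put 1 GB in drive 5; 7 GB remain.
Put 5 GB in drive 5; 2 GB remain.
Put 6 GB in drive 6; 2 GB remain.
Put 5 GB in drive 7; 3 GB remain.
Put 1 GB in drive 7; 2 GB remain.
Put 1 GB in drive 7; 1 GB remain.
Put 5 GB in drive 8; 3 GB remain.

8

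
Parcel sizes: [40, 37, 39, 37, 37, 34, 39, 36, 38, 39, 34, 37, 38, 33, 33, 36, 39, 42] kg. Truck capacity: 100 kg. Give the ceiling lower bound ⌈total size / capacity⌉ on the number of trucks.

7 trucks

Total size = 40 + 37 + 39 + 37 + 37 + 34 + 39 + 36 + 38 + 39 + 34 + 37 + 38 + 33 + 33 + 36 + 39 + 42 = 668 kg.
⌈668 / 100⌉ = 7.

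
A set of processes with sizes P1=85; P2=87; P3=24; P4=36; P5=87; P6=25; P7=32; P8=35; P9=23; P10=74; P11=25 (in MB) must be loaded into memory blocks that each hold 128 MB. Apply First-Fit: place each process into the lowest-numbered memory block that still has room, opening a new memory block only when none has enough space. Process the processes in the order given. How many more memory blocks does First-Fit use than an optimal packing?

0

First-Fit: [85,24] [87,36] [87,25] [32,35,23,25] [74] → 5 memory blocks.
Total size 533 MB; any packing needs at least ⌈533/128⌉ = 5 memory blocks.
So 5 is already optimal.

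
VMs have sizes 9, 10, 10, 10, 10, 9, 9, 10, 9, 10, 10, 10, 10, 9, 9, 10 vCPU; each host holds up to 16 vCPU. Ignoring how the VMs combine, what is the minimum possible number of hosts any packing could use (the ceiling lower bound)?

Total size = 9 + 10 + 10 + 10 + 10 + 9 + 9 + 10 + 9 + 10 + 10 + 10 + 10 + 9 + 9 + 10 = 154 vCPU.
⌈154 / 16⌉ = 10.

10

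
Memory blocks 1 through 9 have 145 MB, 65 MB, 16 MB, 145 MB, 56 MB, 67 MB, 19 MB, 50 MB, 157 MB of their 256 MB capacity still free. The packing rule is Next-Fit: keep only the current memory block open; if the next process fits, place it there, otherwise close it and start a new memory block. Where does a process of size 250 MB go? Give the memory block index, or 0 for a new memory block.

Next-Fit only looks at memory block 9, which has 157 MB free.
250 MB does not fit, so a new memory block is opened.

0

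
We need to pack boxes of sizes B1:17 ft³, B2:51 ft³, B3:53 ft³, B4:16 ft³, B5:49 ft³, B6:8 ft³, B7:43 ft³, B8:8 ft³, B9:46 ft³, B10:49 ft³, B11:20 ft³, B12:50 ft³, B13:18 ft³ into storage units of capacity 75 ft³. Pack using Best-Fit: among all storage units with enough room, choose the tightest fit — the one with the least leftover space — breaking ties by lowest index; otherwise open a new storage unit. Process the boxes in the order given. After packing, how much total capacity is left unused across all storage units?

B1 (17 ft³) → storage unit 1 (remaining 58 ft³)
B2 (51 ft³) → storage unit 1 (remaining 7 ft³)
B3 (53 ft³) → storage unit 2 (remaining 22 ft³)
B4 (16 ft³) → storage unit 2 (remaining 6 ft³)
B5 (49 ft³) → storage unit 3 (remaining 26 ft³)
B6 (8 ft³) → storage unit 3 (remaining 18 ft³)
B7 (43 ft³) → storage unit 4 (remaining 32 ft³)
B8 (8 ft³) → storage unit 3 (remaining 10 ft³)
B9 (46 ft³) → storage unit 5 (remaining 29 ft³)
B10 (49 ft³) → storage unit 6 (remaining 26 ft³)
B11 (20 ft³) → storage unit 6 (remaining 6 ft³)
B12 (50 ft³) → storage unit 7 (remaining 25 ft³)
B13 (18 ft³) → storage unit 7 (remaining 7 ft³)
7 storage units × 75 ft³ = 525 ft³; used 428 ft³; unused 97 ft³.

97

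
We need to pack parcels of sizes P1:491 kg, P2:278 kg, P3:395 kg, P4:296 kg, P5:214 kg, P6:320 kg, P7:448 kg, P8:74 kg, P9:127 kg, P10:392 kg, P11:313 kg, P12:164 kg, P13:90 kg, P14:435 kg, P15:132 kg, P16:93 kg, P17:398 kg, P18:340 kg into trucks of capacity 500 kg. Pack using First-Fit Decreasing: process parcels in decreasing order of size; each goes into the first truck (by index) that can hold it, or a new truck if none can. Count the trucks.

11

Sorted descending: 491, 448, 435, 398, 395, 392, 340, 320, 313, 296, 278, 214, 164, 132, 127, 93, 90, 74.
Put 491 kg in truck 1; 9 kg remain.
Put 448 kg in truck 2; 52 kg remain.
Put 435 kg in truck 3; 65 kg remain.
Put 398 kg in truck 4; 102 kg remain.
Put 395 kg in truck 5; 105 kg remain.
Put 392 kg in truck 6; 108 kg remain.
Put 340 kg in truck 7; 160 kg remain.
Put 320 kg in truck 8; 180 kg remain.
Put 313 kg in truck 9; 187 kg remain.
Put 296 kg in truck 10; 204 kg remain.
Put 278 kg in truck 11; 222 kg remain.
Put 214 kg in truck 11; 8 kg remain.
Put 164 kg in truck 8; 16 kg remain.
Put 132 kg in truck 7; 28 kg remain.
Put 127 kg in truck 9; 60 kg remain.
Put 93 kg in truck 4; 9 kg remain.
Put 90 kg in truck 5; 15 kg remain.
Put 74 kg in truck 6; 34 kg remain.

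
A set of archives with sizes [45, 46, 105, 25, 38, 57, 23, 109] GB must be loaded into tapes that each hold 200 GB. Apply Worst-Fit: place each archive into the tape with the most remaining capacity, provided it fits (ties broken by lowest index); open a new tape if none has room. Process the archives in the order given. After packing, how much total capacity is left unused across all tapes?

152

Put 45 GB in tape 1; 155 GB remain.
Put 46 GB in tape 1; 109 GB remain.
Put 105 GB in tape 1; 4 GB remain.
Put 25 GB in tape 2; 175 GB remain.
Put 38 GB in tape 2; 137 GB remain.
Put 57 GB in tape 2; 80 GB remain.
Put 23 GB in tape 2; 57 GB remain.
Put 109 GB in tape 3; 91 GB remain.
3 tapes × 200 GB = 600 GB; used 448 GB; unused 152 GB.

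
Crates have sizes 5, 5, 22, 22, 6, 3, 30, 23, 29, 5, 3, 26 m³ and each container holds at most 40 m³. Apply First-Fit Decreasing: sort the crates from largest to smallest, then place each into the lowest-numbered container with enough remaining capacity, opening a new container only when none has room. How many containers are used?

Sorted descending: 30, 29, 26, 23, 22, 22, 6, 5, 5, 5, 3, 3.
Put 30 m³ in container 1; 10 m³ remain.
Put 29 m³ in container 2; 11 m³ remain.
Put 26 m³ in container 3; 14 m³ remain.
Put 23 m³ in container 4; 17 m³ remain.
Put 22 m³ in container 5; 18 m³ remain.
Put 22 m³ in container 6; 18 m³ remain.
Put 6 m³ in container 1; 4 m³ remain.
Put 5 m³ in container 2; 6 m³ remain.
Put 5 m³ in container 2; 1 m³ remain.
Put 5 m³ in container 3; 9 m³ remain.
Put 3 m³ in container 1; 1 m³ remain.
Put 3 m³ in container 3; 6 m³ remain.
Final containers: [30,6,3] [29,5,5] [26,5,3] [23] [22] [22].

6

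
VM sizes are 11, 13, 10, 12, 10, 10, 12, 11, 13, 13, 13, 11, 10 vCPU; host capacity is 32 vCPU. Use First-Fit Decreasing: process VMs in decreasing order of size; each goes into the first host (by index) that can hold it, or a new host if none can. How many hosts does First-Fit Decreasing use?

Sorted descending: 13, 13, 13, 13, 12, 12, 11, 11, 11, 10, 10, 10, 10.
13 vCPU → host 1 (remaining 19 vCPU)
13 vCPU → host 1 (remaining 6 vCPU)
13 vCPU → host 2 (remaining 19 vCPU)
13 vCPU → host 2 (remaining 6 vCPU)
12 vCPU → host 3 (remaining 20 vCPU)
12 vCPU → host 3 (remaining 8 vCPU)
11 vCPU → host 4 (remaining 21 vCPU)
11 vCPU → host 4 (remaining 10 vCPU)
11 vCPU → host 5 (remaining 21 vCPU)
10 vCPU → host 4 (remaining 0 vCPU)
10 vCPU → host 5 (remaining 11 vCPU)
10 vCPU → host 5 (remaining 1 vCPU)
10 vCPU → host 6 (remaining 22 vCPU)

6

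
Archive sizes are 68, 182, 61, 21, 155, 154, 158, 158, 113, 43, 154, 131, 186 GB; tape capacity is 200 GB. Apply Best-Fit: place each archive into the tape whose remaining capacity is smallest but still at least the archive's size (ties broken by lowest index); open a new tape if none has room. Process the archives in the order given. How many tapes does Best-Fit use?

10

Put 68 GB in tape 1; 132 GB remain.
Put 182 GB in tape 2; 18 GB remain.
Put 61 GB in tape 1; 71 GB remain.
Put 21 GB in tape 1; 50 GB remain.
Put 155 GB in tape 3; 45 GB remain.
Put 154 GB in tape 4; 46 GB remain.
Put 158 GB in tape 5; 42 GB remain.
Put 158 GB in tape 6; 42 GB remain.
Put 113 GB in tape 7; 87 GB remain.
Put 43 GB in tape 3; 2 GB remain.
Put 154 GB in tape 8; 46 GB remain.
Put 131 GB in tape 9; 69 GB remain.
Put 186 GB in tape 10; 14 GB remain.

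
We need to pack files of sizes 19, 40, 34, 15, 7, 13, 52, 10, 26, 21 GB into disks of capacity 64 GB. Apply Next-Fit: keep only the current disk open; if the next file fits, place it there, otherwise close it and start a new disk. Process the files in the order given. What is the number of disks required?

5 disks

Put 19 GB in disk 1; 45 GB remain.
Put 40 GB in disk 1; 5 GB remain.
Put 34 GB in disk 2; 30 GB remain.
Put 15 GB in disk 2; 15 GB remain.
Put 7 GB in disk 2; 8 GB remain.
Put 13 GB in disk 3; 51 GB remain.
Put 52 GB in disk 4; 12 GB remain.
Put 10 GB in disk 4; 2 GB remain.
Put 26 GB in disk 5; 38 GB remain.
Put 21 GB in disk 5; 17 GB remain.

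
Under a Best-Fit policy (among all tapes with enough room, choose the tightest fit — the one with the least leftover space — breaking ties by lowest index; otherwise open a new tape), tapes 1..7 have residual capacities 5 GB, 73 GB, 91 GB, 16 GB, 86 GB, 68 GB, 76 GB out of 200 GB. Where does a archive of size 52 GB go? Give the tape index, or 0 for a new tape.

Tapes with room: tape 2 (73 GB), tape 3 (91 GB), tape 5 (86 GB), tape 6 (68 GB), tape 7 (76 GB).
Tightest fit is tape 6 with 68 GB free.

6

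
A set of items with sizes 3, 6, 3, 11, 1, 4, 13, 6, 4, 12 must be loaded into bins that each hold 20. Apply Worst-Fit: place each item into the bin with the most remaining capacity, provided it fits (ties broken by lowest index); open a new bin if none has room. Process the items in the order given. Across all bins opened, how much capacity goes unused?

Put 3 in bin 1; 17 remain.
Put 6 in bin 1; 11 remain.
Put 3 in bin 1; 8 remain.
Put 11 in bin 2; 9 remain.
Put 1 in bin 2; 8 remain.
Put 4 in bin 1; 4 remain.
Put 13 in bin 3; 7 remain.
Put 6 in bin 2; 2 remain.
Put 4 in bin 3; 3 remain.
Put 12 in bin 4; 8 remain.
4 bins × 20 = 80; used 63; unused 17.

17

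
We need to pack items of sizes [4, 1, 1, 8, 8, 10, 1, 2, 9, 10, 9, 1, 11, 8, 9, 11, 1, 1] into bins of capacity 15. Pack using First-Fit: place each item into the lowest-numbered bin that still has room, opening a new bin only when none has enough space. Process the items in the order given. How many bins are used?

4 → bin 1 (remaining 11)
1 → bin 1 (remaining 10)
1 → bin 1 (remaining 9)
8 → bin 1 (remaining 1)
8 → bin 2 (remaining 7)
10 → bin 3 (remaining 5)
1 → bin 1 (remaining 0)
2 → bin 2 (remaining 5)
9 → bin 4 (remaining 6)
10 → bin 5 (remaining 5)
9 → bin 6 (remaining 6)
1 → bin 2 (remaining 4)
11 → bin 7 (remaining 4)
8 → bin 8 (remaining 7)
9 → bin 9 (remaining 6)
11 → bin 10 (remaining 4)
1 → bin 2 (remaining 3)
1 → bin 2 (remaining 2)

10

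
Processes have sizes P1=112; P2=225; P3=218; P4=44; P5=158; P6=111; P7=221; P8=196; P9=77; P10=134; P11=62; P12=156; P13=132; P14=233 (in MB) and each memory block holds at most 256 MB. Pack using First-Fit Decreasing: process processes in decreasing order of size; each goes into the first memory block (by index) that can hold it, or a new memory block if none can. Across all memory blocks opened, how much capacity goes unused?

Sorted descending: 233, 225, 221, 218, 196, 158, 156, 134, 132, 112, 111, 77, 62, 44.
memory block 1: place 233 MB, 23 MB left
memory block 2: place 225 MB, 31 MB left
memory block 3: place 221 MB, 35 MB left
memory block 4: place 218 MB, 38 MB left
memory block 5: place 196 MB, 60 MB left
memory block 6: place 158 MB, 98 MB left
memory block 7: place 156 MB, 100 MB left
memory block 8: place 134 MB, 122 MB left
memory block 9: place 132 MB, 124 MB left
memory block 8: place 112 MB, 10 MB left
memory block 9: place 111 MB, 13 MB left
memory block 6: place 77 MB, 21 MB left
memory block 7: place 62 MB, 38 MB left
memory block 5: place 44 MB, 16 MB left
9 memory blocks × 256 MB = 2304 MB; used 2079 MB; unused 225 MB.

225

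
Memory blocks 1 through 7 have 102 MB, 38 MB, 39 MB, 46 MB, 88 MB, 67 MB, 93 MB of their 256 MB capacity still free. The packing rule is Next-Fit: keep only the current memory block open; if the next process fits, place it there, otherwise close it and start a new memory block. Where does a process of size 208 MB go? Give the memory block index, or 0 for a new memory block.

0

Next-Fit only looks at memory block 7, which has 93 MB free.
208 MB does not fit, so a new memory block is opened.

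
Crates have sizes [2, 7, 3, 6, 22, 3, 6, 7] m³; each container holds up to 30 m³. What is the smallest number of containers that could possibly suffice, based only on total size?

Total size = 2 + 7 + 3 + 6 + 22 + 3 + 6 + 7 = 56 m³.
⌈56 / 30⌉ = 2.

2 containers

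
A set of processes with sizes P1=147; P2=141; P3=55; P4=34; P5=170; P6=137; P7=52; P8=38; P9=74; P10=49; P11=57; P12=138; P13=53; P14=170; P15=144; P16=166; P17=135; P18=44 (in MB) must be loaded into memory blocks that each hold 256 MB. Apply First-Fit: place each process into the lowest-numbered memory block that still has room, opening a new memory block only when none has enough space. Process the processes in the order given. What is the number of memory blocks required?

9

memory block 1: place P1 (147 MB), 109 MB left
memory block 2: place P2 (141 MB), 115 MB left
memory block 1: place P3 (55 MB), 54 MB left
memory block 1: place P4 (34 MB), 20 MB left
memory block 3: place P5 (170 MB), 86 MB left
memory block 4: place P6 (137 MB), 119 MB left
memory block 2: place P7 (52 MB), 63 MB left
memory block 2: place P8 (38 MB), 25 MB left
memory block 3: place P9 (74 MB), 12 MB left
memory block 4: place P10 (49 MB), 70 MB left
memory block 4: place P11 (57 MB), 13 MB left
memory block 5: place P12 (138 MB), 118 MB left
memory block 5: place P13 (53 MB), 65 MB left
memory block 6: place P14 (170 MB), 86 MB left
memory block 7: place P15 (144 MB), 112 MB left
memory block 8: place P16 (166 MB), 90 MB left
memory block 9: place P17 (135 MB), 121 MB left
memory block 5: place P18 (44 MB), 21 MB left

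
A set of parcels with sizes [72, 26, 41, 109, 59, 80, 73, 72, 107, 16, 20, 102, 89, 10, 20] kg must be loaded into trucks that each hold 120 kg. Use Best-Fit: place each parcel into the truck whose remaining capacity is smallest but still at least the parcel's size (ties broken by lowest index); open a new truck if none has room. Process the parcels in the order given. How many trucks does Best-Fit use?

9

Put 72 kg in truck 1; 48 kg remain.
Put 26 kg in truck 1; 22 kg remain.
Put 41 kg in truck 2; 79 kg remain.
Put 109 kg in truck 3; 11 kg remain.
Put 59 kg in truck 2; 20 kg remain.
Put 80 kg in truck 4; 40 kg remain.
Put 73 kg in truck 5; 47 kg remain.
Put 72 kg in truck 6; 48 kg remain.
Put 107 kg in truck 7; 13 kg remain.
Put 16 kg in truck 2; 4 kg remain.
Put 20 kg in truck 1; 2 kg remain.
Put 102 kg in truck 8; 18 kg remain.
Put 89 kg in truck 9; 31 kg remain.
Put 10 kg in truck 3; 1 kg remain.
Put 20 kg in truck 9; 11 kg remain.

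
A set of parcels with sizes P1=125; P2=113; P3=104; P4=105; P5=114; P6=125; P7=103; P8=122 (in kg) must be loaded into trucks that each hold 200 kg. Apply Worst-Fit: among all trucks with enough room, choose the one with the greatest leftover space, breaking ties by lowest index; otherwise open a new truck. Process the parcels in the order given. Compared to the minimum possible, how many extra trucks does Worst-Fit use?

Worst-Fit: [125] [113] [104] [105] [114] [125] [103] [122] → 8 trucks.
8 parcels exceed 100 kg (half the capacity), and no two of those can share a truck, so at least 8 trucks are needed.
So 8 is already optimal.

0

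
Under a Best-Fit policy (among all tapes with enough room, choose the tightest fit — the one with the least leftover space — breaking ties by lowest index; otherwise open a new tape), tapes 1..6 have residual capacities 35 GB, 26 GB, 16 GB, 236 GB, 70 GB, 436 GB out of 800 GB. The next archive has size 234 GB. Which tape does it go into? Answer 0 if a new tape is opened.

Tapes with room: tape 4 (236 GB), tape 6 (436 GB).
Tightest fit is tape 4 with 236 GB free.

4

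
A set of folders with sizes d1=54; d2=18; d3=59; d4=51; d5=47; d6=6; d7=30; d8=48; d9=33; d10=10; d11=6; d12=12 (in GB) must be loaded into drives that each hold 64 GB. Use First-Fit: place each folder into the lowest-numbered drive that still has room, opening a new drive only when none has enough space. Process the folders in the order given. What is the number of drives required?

7

d1 (54 GB) → drive 1 (remaining 10 GB)
d2 (18 GB) → drive 2 (remaining 46 GB)
d3 (59 GB) → drive 3 (remaining 5 GB)
d4 (51 GB) → drive 4 (remaining 13 GB)
d5 (47 GB) → drive 5 (remaining 17 GB)
d6 (6 GB) → drive 1 (remaining 4 GB)
d7 (30 GB) → drive 2 (remaining 16 GB)
d8 (48 GB) → drive 6 (remaining 16 GB)
d9 (33 GB) → drive 7 (remaining 31 GB)
d10 (10 GB) → drive 2 (remaining 6 GB)
d11 (6 GB) → drive 2 (remaining 0 GB)
d12 (12 GB) → drive 4 (remaining 1 GB)
Final drives: [54,6] [18,30,10,6] [59] [51,12] [47] [48] [33].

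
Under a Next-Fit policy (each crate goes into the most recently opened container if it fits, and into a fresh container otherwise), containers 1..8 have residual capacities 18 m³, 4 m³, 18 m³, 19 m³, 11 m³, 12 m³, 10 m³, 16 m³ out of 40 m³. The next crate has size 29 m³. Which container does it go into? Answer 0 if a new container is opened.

0

Next-Fit only looks at container 8, which has 16 m³ free.
29 m³ does not fit, so a new container is opened.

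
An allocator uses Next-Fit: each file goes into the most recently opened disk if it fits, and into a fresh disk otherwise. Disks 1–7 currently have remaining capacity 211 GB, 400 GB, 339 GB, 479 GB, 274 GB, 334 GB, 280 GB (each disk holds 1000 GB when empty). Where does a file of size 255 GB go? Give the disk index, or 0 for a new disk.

Next-Fit only looks at disk 7, which has 280 GB free.
255 GB fits there.

7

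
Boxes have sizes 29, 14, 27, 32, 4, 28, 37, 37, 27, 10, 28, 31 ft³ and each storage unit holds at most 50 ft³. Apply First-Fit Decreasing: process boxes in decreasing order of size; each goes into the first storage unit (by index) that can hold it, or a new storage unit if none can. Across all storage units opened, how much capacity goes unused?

Sorted descending: 37, 37, 32, 31, 29, 28, 28, 27, 27, 14, 10, 4.
37 ft³ → storage unit 1 (remaining 13 ft³)
37 ft³ → storage unit 2 (remaining 13 ft³)
32 ft³ → storage unit 3 (remaining 18 ft³)
31 ft³ → storage unit 4 (remaining 19 ft³)
29 ft³ → storage unit 5 (remaining 21 ft³)
28 ft³ → storage unit 6 (remaining 22 ft³)
28 ft³ → storage unit 7 (remaining 22 ft³)
27 ft³ → storage unit 8 (remaining 23 ft³)
27 ft³ → storage unit 9 (remaining 23 ft³)
14 ft³ → storage unit 3 (remaining 4 ft³)
10 ft³ → storage unit 1 (remaining 3 ft³)
4 ft³ → storage unit 2 (remaining 9 ft³)
9 storage units × 50 ft³ = 450 ft³; used 304 ft³; unused 146 ft³.

146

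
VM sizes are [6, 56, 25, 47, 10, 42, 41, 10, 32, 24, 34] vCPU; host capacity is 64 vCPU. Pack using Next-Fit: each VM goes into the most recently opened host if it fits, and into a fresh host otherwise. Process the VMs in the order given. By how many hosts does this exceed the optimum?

1

Next-Fit: [6,56] [25] [47,10] [42] [41,10] [32,24] [34] → 7 hosts.
Total size 327 vCPU; any packing needs at least ⌈327/64⌉ = 6 hosts.
An optimal packing achieves that bound: [56,6] [47,10] [42,10] [41] [34,25] [32,24] → 6 hosts.
Excess: 7 − 6 = 1.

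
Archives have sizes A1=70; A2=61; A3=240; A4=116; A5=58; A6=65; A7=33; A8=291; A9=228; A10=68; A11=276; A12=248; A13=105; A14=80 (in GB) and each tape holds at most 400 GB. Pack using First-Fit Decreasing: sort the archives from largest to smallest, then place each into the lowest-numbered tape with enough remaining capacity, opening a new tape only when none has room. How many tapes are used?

Sorted descending: 291, 276, 248, 240, 228, 116, 105, 80, 70, 68, 65, 61, 58, 33.
tape 1: place 291 GB, 109 GB left
tape 2: place 276 GB, 124 GB left
tape 3: place 248 GB, 152 GB left
tape 4: place 240 GB, 160 GB left
tape 5: place 228 GB, 172 GB left
tape 2: place 116 GB, 8 GB left
tape 1: place 105 GB, 4 GB left
tape 3: place 80 GB, 72 GB left
tape 3: place 70 GB, 2 GB left
tape 4: place 68 GB, 92 GB left
tape 4: place 65 GB, 27 GB left
tape 5: place 61 GB, 111 GB left
tape 5: place 58 GB, 53 GB left
tape 5: place 33 GB, 20 GB left
Final tapes: [291,105] [276,116] [248,80,70] [240,68,65] [228,61,58,33].

5 tapes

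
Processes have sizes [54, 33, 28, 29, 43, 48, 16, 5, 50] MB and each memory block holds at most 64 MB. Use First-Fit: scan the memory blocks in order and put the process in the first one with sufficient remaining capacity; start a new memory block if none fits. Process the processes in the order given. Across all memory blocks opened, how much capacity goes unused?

78

54 MB → memory block 1 (remaining 10 MB)
33 MB → memory block 2 (remaining 31 MB)
28 MB → memory block 2 (remaining 3 MB)
29 MB → memory block 3 (remaining 35 MB)
43 MB → memory block 4 (remaining 21 MB)
48 MB → memory block 5 (remaining 16 MB)
16 MB → memory block 3 (remaining 19 MB)
5 MB → memory block 1 (remaining 5 MB)
50 MB → memory block 6 (remaining 14 MB)
6 memory blocks × 64 MB = 384 MB; used 306 MB; unused 78 MB.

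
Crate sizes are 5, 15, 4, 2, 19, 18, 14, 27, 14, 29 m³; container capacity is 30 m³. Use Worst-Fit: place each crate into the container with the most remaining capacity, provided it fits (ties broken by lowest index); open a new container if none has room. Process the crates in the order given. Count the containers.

6

5 m³ → container 1 (remaining 25 m³)
15 m³ → container 1 (remaining 10 m³)
4 m³ → container 1 (remaining 6 m³)
2 m³ → container 1 (remaining 4 m³)
19 m³ → container 2 (remaining 11 m³)
18 m³ → container 3 (remaining 12 m³)
14 m³ → container 4 (remaining 16 m³)
27 m³ → container 5 (remaining 3 m³)
14 m³ → container 4 (remaining 2 m³)
29 m³ → container 6 (remaining 1 m³)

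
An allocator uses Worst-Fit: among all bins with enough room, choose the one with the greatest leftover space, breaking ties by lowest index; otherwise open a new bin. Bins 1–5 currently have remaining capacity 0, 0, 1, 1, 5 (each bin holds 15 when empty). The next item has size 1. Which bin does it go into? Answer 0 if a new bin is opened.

Bins with room: bin 3 (1), bin 4 (1), bin 5 (5).
Most room is bin 5 with 5 free.

5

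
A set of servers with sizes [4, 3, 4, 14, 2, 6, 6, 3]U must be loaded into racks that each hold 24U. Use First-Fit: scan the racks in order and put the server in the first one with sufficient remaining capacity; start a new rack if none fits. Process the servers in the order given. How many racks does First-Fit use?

Put 4U in rack 1; 20U remain.
Put 3U in rack 1; 17U remain.
Put 4U in rack 1; 13U remain.
Put 14U in rack 2; 10U remain.
Put 2U in rack 1; 11U remain.
Put 6U in rack 1; 5U remain.
Put 6U in rack 2; 4U remain.
Put 3U in rack 1; 2U remain.

2 racks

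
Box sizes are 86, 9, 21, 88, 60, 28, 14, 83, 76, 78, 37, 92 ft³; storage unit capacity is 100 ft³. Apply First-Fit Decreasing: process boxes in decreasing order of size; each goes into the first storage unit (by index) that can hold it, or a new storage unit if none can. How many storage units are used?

Sorted descending: 92, 88, 86, 83, 78, 76, 60, 37, 28, 21, 14, 9.
Put 92 ft³ in storage unit 1; 8 ft³ remain.
Put 88 ft³ in storage unit 2; 12 ft³ remain.
Put 86 ft³ in storage unit 3; 14 ft³ remain.
Put 83 ft³ in storage unit 4; 17 ft³ remain.
Put 78 ft³ in storage unit 5; 22 ft³ remain.
Put 76 ft³ in storage unit 6; 24 ft³ remain.
Put 60 ft³ in storage unit 7; 40 ft³ remain.
Put 37 ft³ in storage unit 7; 3 ft³ remain.
Put 28 ft³ in storage unit 8; 72 ft³ remain.
Put 21 ft³ in storage unit 5; 1 ft³ remain.
Put 14 ft³ in storage unit 3; 0 ft³ remain.
Put 9 ft³ in storage unit 2; 3 ft³ remain.
Final storage units: [92] [88,9] [86,14] [83] [78,21] [76] [60,37] [28].

8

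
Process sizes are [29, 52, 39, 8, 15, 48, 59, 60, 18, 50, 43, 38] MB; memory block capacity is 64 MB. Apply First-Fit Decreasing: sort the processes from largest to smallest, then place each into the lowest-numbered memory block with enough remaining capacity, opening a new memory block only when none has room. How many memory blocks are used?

9

Sorted descending: 60, 59, 52, 50, 48, 43, 39, 38, 29, 18, 15, 8.
memory block 1: place 60 MB, 4 MB left
memory block 2: place 59 MB, 5 MB left
memory block 3: place 52 MB, 12 MB left
memory block 4: place 50 MB, 14 MB left
memory block 5: place 48 MB, 16 MB left
memory block 6: place 43 MB, 21 MB left
memory block 7: place 39 MB, 25 MB left
memory block 8: place 38 MB, 26 MB left
memory block 9: place 29 MB, 35 MB left
memory block 6: place 18 MB, 3 MB left
memory block 5: place 15 MB, 1 MB left
memory block 3: place 8 MB, 4 MB left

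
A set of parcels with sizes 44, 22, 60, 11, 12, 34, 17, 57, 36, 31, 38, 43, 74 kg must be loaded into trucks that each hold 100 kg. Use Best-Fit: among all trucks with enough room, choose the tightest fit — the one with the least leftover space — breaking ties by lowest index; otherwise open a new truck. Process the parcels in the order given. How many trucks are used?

44 kg → truck 1 (remaining 56 kg)
22 kg → truck 1 (remaining 34 kg)
60 kg → truck 2 (remaining 40 kg)
11 kg → truck 1 (remaining 23 kg)
12 kg → truck 1 (remaining 11 kg)
34 kg → truck 2 (remaining 6 kg)
17 kg → truck 3 (remaining 83 kg)
57 kg → truck 3 (remaining 26 kg)
36 kg → truck 4 (remaining 64 kg)
31 kg → truck 4 (remaining 33 kg)
38 kg → truck 5 (remaining 62 kg)
43 kg → truck 5 (remaining 19 kg)
74 kg → truck 6 (remaining 26 kg)
Final trucks: [44,22,11,12] [60,34] [17,57] [36,31] [38,43] [74].

6 trucks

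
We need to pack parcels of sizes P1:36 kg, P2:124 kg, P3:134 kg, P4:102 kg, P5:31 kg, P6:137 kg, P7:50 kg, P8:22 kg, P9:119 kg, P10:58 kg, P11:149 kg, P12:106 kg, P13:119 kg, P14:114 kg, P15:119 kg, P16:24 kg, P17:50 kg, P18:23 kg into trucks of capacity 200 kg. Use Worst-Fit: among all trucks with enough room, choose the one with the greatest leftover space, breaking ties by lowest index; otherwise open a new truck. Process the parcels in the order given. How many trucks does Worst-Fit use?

10

truck 1: place P1 (36 kg), 164 kg left
truck 1: place P2 (124 kg), 40 kg left
truck 2: place P3 (134 kg), 66 kg left
truck 3: place P4 (102 kg), 98 kg left
truck 3: place P5 (31 kg), 67 kg left
truck 4: place P6 (137 kg), 63 kg left
truck 3: place P7 (50 kg), 17 kg left
truck 2: place P8 (22 kg), 44 kg left
truck 5: place P9 (119 kg), 81 kg left
truck 5: place P10 (58 kg), 23 kg left
truck 6: place P11 (149 kg), 51 kg left
truck 7: place P12 (106 kg), 94 kg left
truck 8: place P13 (119 kg), 81 kg left
truck 9: place P14 (114 kg), 86 kg left
truck 10: place P15 (119 kg), 81 kg left
truck 7: place P16 (24 kg), 70 kg left
truck 9: place P17 (50 kg), 36 kg left
truck 8: place P18 (23 kg), 58 kg left
Final trucks: [36,124] [134,22] [102,31,50] [137] [119,58] [149] [106,24] [119,23] [114,50] [119].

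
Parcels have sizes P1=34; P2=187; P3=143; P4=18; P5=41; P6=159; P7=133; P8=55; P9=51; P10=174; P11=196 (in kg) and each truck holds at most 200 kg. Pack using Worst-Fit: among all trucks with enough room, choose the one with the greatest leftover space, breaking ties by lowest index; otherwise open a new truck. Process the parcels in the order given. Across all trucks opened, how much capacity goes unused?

209

truck 1: place P1 (34 kg), 166 kg left
truck 2: place P2 (187 kg), 13 kg left
truck 1: place P3 (143 kg), 23 kg left
truck 1: place P4 (18 kg), 5 kg left
truck 3: place P5 (41 kg), 159 kg left
truck 3: place P6 (159 kg), 0 kg left
truck 4: place P7 (133 kg), 67 kg left
truck 4: place P8 (55 kg), 12 kg left
truck 5: place P9 (51 kg), 149 kg left
truck 6: place P10 (174 kg), 26 kg left
truck 7: place P11 (196 kg), 4 kg left
7 trucks × 200 kg = 1400 kg; used 1191 kg; unused 209 kg.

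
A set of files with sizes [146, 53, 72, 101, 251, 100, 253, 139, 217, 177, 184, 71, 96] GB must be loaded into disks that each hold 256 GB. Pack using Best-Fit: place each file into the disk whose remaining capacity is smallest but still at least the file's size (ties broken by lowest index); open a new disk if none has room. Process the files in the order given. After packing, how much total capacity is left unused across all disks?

444

disk 1: place 146 GB, 110 GB left
disk 1: place 53 GB, 57 GB left
disk 2: place 72 GB, 184 GB left
disk 2: place 101 GB, 83 GB left
disk 3: place 251 GB, 5 GB left
disk 4: place 100 GB, 156 GB left
disk 5: place 253 GB, 3 GB left
disk 4: place 139 GB, 17 GB left
disk 6: place 217 GB, 39 GB left
disk 7: place 177 GB, 79 GB left
disk 8: place 184 GB, 72 GB left
disk 8: place 71 GB, 1 GB left
disk 9: place 96 GB, 160 GB left
9 disks × 256 GB = 2304 GB; used 1860 GB; unused 444 GB.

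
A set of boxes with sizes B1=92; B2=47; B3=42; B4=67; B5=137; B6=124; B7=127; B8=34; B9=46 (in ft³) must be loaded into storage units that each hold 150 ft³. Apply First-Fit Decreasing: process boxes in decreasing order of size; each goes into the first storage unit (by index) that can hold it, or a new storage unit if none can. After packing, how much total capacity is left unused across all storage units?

184

Sorted descending: 137, 127, 124, 92, 67, 47, 46, 42, 34.
137 ft³ → storage unit 1 (remaining 13 ft³)
127 ft³ → storage unit 2 (remaining 23 ft³)
124 ft³ → storage unit 3 (remaining 26 ft³)
92 ft³ → storage unit 4 (remaining 58 ft³)
67 ft³ → storage unit 5 (remaining 83 ft³)
47 ft³ → storage unit 4 (remaining 11 ft³)
46 ft³ → storage unit 5 (remaining 37 ft³)
42 ft³ → storage unit 6 (remaining 108 ft³)
34 ft³ → storage unit 5 (remaining 3 ft³)
6 storage units × 150 ft³ = 900 ft³; used 716 ft³; unused 184 ft³.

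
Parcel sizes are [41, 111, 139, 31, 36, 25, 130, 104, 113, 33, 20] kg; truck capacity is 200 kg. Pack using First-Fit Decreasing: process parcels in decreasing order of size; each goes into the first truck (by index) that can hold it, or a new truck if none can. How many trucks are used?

Sorted descending: 139, 130, 113, 111, 104, 41, 36, 33, 31, 25, 20.
Put 139 kg in truck 1; 61 kg remain.
Put 130 kg in truck 2; 70 kg remain.
Put 113 kg in truck 3; 87 kg remain.
Put 111 kg in truck 4; 89 kg remain.
Put 104 kg in truck 5; 96 kg remain.
Put 41 kg in truck 1; 20 kg remain.
Put 36 kg in truck 2; 34 kg remain.
Put 33 kg in truck 2; 1 kg remain.
Put 31 kg in truck 3; 56 kg remain.
Put 25 kg in truck 3; 31 kg remain.
Put 20 kg in truck 1; 0 kg remain.
Final trucks: [139,41,20] [130,36,33] [113,31,25] [111] [104].

5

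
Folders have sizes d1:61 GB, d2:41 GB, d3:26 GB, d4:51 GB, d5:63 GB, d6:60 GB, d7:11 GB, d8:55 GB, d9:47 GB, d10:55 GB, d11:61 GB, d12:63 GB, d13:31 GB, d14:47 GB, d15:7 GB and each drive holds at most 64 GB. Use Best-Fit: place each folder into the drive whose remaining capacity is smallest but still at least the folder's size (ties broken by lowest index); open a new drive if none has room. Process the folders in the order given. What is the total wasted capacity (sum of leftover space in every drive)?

drive 1: place d1 (61 GB), 3 GB left
drive 2: place d2 (41 GB), 23 GB left
drive 3: place d3 (26 GB), 38 GB left
drive 4: place d4 (51 GB), 13 GB left
drive 5: place d5 (63 GB), 1 GB left
drive 6: place d6 (60 GB), 4 GB left
drive 4: place d7 (11 GB), 2 GB left
drive 7: place d8 (55 GB), 9 GB left
drive 8: place d9 (47 GB), 17 GB left
drive 9: place d10 (55 GB), 9 GB left
drive 10: place d11 (61 GB), 3 GB left
drive 11: place d12 (63 GB), 1 GB left
drive 3: place d13 (31 GB), 7 GB left
drive 12: place d14 (47 GB), 17 GB left
drive 3: place d15 (7 GB), 0 GB left
12 drives × 64 GB = 768 GB; used 679 GB; unused 89 GB.

89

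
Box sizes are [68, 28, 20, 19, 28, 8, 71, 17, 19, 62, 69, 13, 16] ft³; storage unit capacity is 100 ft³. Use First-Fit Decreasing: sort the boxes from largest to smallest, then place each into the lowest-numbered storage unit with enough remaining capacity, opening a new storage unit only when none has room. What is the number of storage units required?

5 storage units

Sorted descending: 71, 69, 68, 62, 28, 28, 20, 19, 19, 17, 16, 13, 8.
Put 71 ft³ in storage unit 1; 29 ft³ remain.
Put 69 ft³ in storage unit 2; 31 ft³ remain.
Put 68 ft³ in storage unit 3; 32 ft³ remain.
Put 62 ft³ in storage unit 4; 38 ft³ remain.
Put 28 ft³ in storage unit 1; 1 ft³ remain.
Put 28 ft³ in storage unit 2; 3 ft³ remain.
Put 20 ft³ in storage unit 3; 12 ft³ remain.
Put 19 ft³ in storage unit 4; 19 ft³ remain.
Put 19 ft³ in storage unit 4; 0 ft³ remain.
Put 17 ft³ in storage unit 5; 83 ft³ remain.
Put 16 ft³ in storage unit 5; 67 ft³ remain.
Put 13 ft³ in storage unit 5; 54 ft³ remain.
Put 8 ft³ in storage unit 3; 4 ft³ remain.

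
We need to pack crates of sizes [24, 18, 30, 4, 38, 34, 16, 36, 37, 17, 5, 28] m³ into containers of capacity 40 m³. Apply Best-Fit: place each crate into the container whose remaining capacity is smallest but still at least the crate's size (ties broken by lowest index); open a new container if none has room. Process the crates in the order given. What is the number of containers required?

container 1: place 24 m³, 16 m³ left
container 2: place 18 m³, 22 m³ left
container 3: place 30 m³, 10 m³ left
container 3: place 4 m³, 6 m³ left
container 4: place 38 m³, 2 m³ left
container 5: place 34 m³, 6 m³ left
container 1: place 16 m³, 0 m³ left
container 6: place 36 m³, 4 m³ left
container 7: place 37 m³, 3 m³ left
container 2: place 17 m³, 5 m³ left
container 2: place 5 m³, 0 m³ left
container 8: place 28 m³, 12 m³ left
Final containers: [24,16] [18,17,5] [30,4] [38] [34] [36] [37] [28].

8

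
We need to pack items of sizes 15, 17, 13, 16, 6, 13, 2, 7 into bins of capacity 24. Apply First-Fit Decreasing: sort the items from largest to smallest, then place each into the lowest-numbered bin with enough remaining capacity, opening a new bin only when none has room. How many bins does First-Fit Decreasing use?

5 bins

Sorted descending: 17, 16, 15, 13, 13, 7, 6, 2.
17 → bin 1 (remaining 7)
16 → bin 2 (remaining 8)
15 → bin 3 (remaining 9)
13 → bin 4 (remaining 11)
13 → bin 5 (remaining 11)
7 → bin 1 (remaining 0)
6 → bin 2 (remaining 2)
2 → bin 2 (remaining 0)
Final bins: [17,7] [16,6,2] [15] [13] [13].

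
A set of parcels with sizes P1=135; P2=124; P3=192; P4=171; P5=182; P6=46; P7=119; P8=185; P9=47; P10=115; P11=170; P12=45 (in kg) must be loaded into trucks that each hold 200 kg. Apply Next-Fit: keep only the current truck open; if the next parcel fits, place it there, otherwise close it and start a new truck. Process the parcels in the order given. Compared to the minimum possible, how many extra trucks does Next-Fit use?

1

Next-Fit: [135] [124] [192] [171] [182] [46,119] [185] [47,115] [170] [45] → 10 trucks.
9 parcels exceed 100 kg (half the capacity), and no two of those can share a truck, so at least 9 trucks are needed.
An optimal packing achieves that bound: [192] [185] [182] [171] [170] [135,47] [124,46] [119,45] [115] → 9 trucks.
Excess: 10 − 9 = 1.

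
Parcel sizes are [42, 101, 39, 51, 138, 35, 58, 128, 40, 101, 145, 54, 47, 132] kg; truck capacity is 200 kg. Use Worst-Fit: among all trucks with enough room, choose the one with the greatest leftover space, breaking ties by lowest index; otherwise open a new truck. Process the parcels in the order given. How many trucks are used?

7 trucks

42 kg → truck 1 (remaining 158 kg)
101 kg → truck 1 (remaining 57 kg)
39 kg → truck 1 (remaining 18 kg)
51 kg → truck 2 (remaining 149 kg)
138 kg → truck 2 (remaining 11 kg)
35 kg → truck 3 (remaining 165 kg)
58 kg → truck 3 (remaining 107 kg)
128 kg → truck 4 (remaining 72 kg)
40 kg → truck 3 (remaining 67 kg)
101 kg → truck 5 (remaining 99 kg)
145 kg → truck 6 (remaining 55 kg)
54 kg → truck 5 (remaining 45 kg)
47 kg → truck 4 (remaining 25 kg)
132 kg → truck 7 (remaining 68 kg)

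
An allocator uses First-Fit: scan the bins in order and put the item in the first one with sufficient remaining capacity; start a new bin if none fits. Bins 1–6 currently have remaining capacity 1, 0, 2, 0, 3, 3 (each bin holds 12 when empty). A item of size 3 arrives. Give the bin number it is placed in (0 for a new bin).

5

Bins with room: bin 5 (3), bin 6 (3).
The first with room is bin 5.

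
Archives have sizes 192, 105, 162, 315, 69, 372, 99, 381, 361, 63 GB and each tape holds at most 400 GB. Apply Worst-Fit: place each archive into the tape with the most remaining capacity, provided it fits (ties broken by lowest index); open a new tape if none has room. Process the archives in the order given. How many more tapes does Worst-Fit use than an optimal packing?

Worst-Fit: [192,105,63] [162,69,99] [315] [372] [381] [361] → 6 tapes.
Total size 2119 GB; any packing needs at least ⌈2119/400⌉ = 6 tapes.
So 6 is already optimal.

0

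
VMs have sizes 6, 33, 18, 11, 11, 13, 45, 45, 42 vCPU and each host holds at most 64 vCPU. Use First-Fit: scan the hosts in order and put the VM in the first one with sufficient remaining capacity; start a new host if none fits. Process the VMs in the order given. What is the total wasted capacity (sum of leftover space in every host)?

96

Put 6 vCPU in host 1; 58 vCPU remain.
Put 33 vCPU in host 1; 25 vCPU remain.
Put 18 vCPU in host 1; 7 vCPU remain.
Put 11 vCPU in host 2; 53 vCPU remain.
Put 11 vCPU in host 2; 42 vCPU remain.
Put 13 vCPU in host 2; 29 vCPU remain.
Put 45 vCPU in host 3; 19 vCPU remain.
Put 45 vCPU in host 4; 19 vCPU remain.
Put 42 vCPU in host 5; 22 vCPU remain.
5 hosts × 64 vCPU = 320 vCPU; used 224 vCPU; unused 96 vCPU.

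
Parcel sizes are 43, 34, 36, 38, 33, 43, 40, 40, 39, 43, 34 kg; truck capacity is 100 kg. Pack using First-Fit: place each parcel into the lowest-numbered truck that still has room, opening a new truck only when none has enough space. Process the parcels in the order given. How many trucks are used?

6

truck 1: place 43 kg, 57 kg left
truck 1: place 34 kg, 23 kg left
truck 2: place 36 kg, 64 kg left
truck 2: place 38 kg, 26 kg left
truck 3: place 33 kg, 67 kg left
truck 3: place 43 kg, 24 kg left
truck 4: place 40 kg, 60 kg left
truck 4: place 40 kg, 20 kg left
truck 5: place 39 kg, 61 kg left
truck 5: place 43 kg, 18 kg left
truck 6: place 34 kg, 66 kg left
Final trucks: [43,34] [36,38] [33,43] [40,40] [39,43] [34].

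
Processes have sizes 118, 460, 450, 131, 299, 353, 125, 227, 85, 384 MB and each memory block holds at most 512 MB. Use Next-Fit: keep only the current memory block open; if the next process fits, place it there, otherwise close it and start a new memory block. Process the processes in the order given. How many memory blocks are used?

7

118 MB → memory block 1 (remaining 394 MB)
460 MB → memory block 2 (remaining 52 MB)
450 MB → memory block 3 (remaining 62 MB)
131 MB → memory block 4 (remaining 381 MB)
299 MB → memory block 4 (remaining 82 MB)
353 MB → memory block 5 (remaining 159 MB)
125 MB → memory block 5 (remaining 34 MB)
227 MB → memory block 6 (remaining 285 MB)
85 MB → memory block 6 (remaining 200 MB)
384 MB → memory block 7 (remaining 128 MB)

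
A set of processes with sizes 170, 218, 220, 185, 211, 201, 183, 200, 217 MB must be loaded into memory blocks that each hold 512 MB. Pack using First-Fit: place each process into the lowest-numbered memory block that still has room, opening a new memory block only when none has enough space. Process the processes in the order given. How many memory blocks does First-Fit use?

Put 170 MB in memory block 1; 342 MB remain.
Put 218 MB in memory block 1; 124 MB remain.
Put 220 MB in memory block 2; 292 MB remain.
Put 185 MB in memory block 2; 107 MB remain.
Put 211 MB in memory block 3; 301 MB remain.
Put 201 MB in memory block 3; 100 MB remain.
Put 183 MB in memory block 4; 329 MB remain.
Put 200 MB in memory block 4; 129 MB remain.
Put 217 MB in memory block 5; 295 MB remain.

5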